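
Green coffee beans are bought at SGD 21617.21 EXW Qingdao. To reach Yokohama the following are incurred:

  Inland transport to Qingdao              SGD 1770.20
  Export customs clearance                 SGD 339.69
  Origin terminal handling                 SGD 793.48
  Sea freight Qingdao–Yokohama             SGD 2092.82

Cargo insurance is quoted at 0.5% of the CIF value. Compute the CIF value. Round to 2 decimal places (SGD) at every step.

Let C be the CIF value. C = EXW price + pre-shipment costs + freight + 0.5% × C
C − 0.5% × C = 21617.21 + 1770.20 + 339.69 + 793.48 + 2092.82
0.995 × C = 26613.40
C = 26613.40 / 0.995 = 26747.14
Insurance premium = 0.5% × 26747.14 = 133.74

CIF value: SGD 26747.14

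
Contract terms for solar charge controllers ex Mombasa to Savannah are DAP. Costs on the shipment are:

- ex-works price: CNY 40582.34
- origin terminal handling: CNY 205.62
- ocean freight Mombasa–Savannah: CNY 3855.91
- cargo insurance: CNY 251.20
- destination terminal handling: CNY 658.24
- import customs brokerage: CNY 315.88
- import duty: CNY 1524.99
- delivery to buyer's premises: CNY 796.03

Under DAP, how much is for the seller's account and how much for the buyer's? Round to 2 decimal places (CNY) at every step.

DAP: the seller bears all costs to the named destination except import duty and clearance.
Seller's account: goods 40582.34 + origin terminal 205.62 + freight 3855.91 + insurance 251.20 + destination terminal 658.24 + delivery 796.03 = 46349.34
Buyer's account: brokerage 315.88 + duty 1524.99 = 1840.87

Seller: CNY 46349.34; buyer: CNY 1840.87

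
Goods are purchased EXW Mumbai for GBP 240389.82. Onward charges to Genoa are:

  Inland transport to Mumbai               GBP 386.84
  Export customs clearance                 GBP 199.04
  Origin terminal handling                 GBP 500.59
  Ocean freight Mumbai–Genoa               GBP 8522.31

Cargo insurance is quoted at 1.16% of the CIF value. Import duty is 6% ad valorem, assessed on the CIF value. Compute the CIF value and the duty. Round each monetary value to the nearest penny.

Let C be the CIF value. C = EXW price + pre-shipment costs + freight + 1.16% × C
C − 1.16% × C = 240389.82 + 386.84 + 199.04 + 500.59 + 8522.31
0.9884 × C = 249998.60
C = 249998.60 / 0.9884 = 252932.62
Insurance premium = 1.16% × 252932.62 = 2934.02
Import duty = 252932.62 × 6% = 15175.96

CIF value: GBP 252932.62; import duty: GBP 15175.96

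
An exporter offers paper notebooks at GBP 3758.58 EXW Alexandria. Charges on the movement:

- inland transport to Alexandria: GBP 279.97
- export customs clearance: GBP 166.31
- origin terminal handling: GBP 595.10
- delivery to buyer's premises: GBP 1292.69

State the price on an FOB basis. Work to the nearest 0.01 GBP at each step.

FOB price: GBP 4799.96

Not relevant to the conversion: delivery — on the buyer under both terms; not part of either seller's price.
From EXW to FOB, the seller additionally bears: inland to port, export clearance, origin terminal.
FOB price = 3758.58 + 279.97 + 166.31 + 595.10 = 4799.96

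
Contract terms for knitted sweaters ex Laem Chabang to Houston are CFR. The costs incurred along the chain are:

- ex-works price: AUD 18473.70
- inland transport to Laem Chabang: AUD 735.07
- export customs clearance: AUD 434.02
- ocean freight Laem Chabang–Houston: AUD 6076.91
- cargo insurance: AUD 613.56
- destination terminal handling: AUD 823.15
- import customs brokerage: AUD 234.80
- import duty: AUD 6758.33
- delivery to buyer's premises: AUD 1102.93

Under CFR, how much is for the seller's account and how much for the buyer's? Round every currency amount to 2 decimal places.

CFR: the seller pays costs through ocean freight to the destination port, but not insurance.
Seller's account: goods 18473.70 + inland to port 735.07 + export clearance 434.02 + freight 6076.91 = 25719.70
Buyer's account: insurance 613.56 + destination terminal 823.15 + brokerage 234.80 + duty 6758.33 + delivery 1102.93 = 9532.77

Seller: AUD 25719.70; buyer: AUD 9532.77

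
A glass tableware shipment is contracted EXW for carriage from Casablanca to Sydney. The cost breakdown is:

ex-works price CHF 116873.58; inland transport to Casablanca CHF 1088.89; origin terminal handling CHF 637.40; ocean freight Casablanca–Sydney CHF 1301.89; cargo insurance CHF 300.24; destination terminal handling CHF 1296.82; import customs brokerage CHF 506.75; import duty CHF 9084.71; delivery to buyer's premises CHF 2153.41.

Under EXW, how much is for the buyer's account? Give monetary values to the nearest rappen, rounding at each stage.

EXW: the seller makes goods available at their premises; the buyer bears all onward costs.
Seller's account: goods 116873.58 = 116873.58
Buyer's account: inland to port 1088.89 + origin terminal 637.40 + freight 1301.89 + insurance 300.24 + destination terminal 1296.82 + brokerage 506.75 + duty 9084.71 + delivery 2153.41 = 16370.11

Buyer's account: CHF 16370.11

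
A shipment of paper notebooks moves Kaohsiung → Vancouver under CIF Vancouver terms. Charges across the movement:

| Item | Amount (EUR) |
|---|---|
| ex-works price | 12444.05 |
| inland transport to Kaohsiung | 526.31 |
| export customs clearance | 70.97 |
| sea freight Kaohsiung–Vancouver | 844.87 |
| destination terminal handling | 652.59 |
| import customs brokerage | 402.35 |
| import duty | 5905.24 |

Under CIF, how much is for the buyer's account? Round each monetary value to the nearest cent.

CIF: the seller pays costs through ocean freight and marine insurance to the destination port.
Seller's account: goods 12444.05 + inland to port 526.31 + export clearance 70.97 + freight 844.87 = 13886.20
Buyer's account: destination terminal 652.59 + brokerage 402.35 + duty 5905.24 = 6960.18

Buyer's account: EUR 6960.18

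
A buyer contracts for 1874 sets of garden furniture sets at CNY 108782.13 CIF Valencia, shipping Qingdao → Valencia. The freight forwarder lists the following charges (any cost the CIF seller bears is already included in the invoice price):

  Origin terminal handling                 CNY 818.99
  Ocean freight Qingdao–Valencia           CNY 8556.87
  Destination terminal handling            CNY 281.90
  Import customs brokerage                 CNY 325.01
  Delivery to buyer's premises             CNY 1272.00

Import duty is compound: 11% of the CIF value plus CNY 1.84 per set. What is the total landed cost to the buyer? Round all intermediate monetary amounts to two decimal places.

CIF: the seller pays costs through ocean freight and marine insurance to the destination port.
Already in the invoice (seller's account under CIF): origin terminal, freight — exclude.
The CIF price already equals the CIF value: 108782.13
Ad valorem component: 108782.13 × 11% = 11966.03
Specific component: 1874 × 1.84 = 3448.16
Import duty = 11966.03 + 3448.16 = 15414.19
Buyer bears: destination terminal 281.90 + brokerage 325.01 + delivery 1272.00 + duty 15414.19 = 17293.10
Landed cost = invoice 108782.13 + 17293.10 = 126075.23

Total landed cost: CNY 126075.23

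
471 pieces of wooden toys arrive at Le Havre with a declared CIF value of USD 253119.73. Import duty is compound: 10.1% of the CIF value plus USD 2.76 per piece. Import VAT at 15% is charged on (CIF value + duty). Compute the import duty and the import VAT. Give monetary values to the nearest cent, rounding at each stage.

Ad valorem component: 253119.73 × 10.1% = 25565.09
Specific component: 471 × 2.76 = 1299.96
Import duty = 25565.09 + 1299.96 = 26865.05
VAT base = CIF + duty = 253119.73 + 26865.05 = 279984.78
Import VAT = 279984.78 × 15% = 41997.72

Import duty: USD 26865.05; import VAT: USD 41997.72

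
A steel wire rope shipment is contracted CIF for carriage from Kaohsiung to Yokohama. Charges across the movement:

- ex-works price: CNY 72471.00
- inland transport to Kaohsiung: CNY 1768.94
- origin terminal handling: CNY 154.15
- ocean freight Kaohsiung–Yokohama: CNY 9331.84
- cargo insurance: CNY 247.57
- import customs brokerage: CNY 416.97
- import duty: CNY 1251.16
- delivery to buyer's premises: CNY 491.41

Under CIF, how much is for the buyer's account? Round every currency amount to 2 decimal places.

Buyer's account: CNY 2159.54

CIF: the seller pays costs through ocean freight and marine insurance to the destination port.
Seller's account: goods 72471.00 + inland to port 1768.94 + origin terminal 154.15 + freight 9331.84 + insurance 247.57 = 83973.50
Buyer's account: brokerage 416.97 + duty 1251.16 + delivery 491.41 = 2159.54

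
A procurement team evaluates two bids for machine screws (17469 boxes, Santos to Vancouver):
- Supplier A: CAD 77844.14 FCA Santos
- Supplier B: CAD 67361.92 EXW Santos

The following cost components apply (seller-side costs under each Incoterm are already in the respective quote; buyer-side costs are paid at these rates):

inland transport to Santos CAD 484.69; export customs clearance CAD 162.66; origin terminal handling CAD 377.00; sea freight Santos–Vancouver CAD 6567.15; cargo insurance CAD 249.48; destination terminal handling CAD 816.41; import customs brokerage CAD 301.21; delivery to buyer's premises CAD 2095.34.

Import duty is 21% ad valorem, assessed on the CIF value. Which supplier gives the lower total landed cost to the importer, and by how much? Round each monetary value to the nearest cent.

Supplier A (FCA):
CIF value = FCA price + origin terminal + freight + insurance = 77844.14 + 377.00 + 6567.15 + 249.48 = 85037.77
Import duty = 85037.77 × 21% = 17857.93
Buyer bears (A): 377.00 + 6567.15 + 249.48 + 816.41 + 301.21 + 2095.34 = 10406.59
Landed cost (A) = invoice 77844.14 + 10406.59 + duty 17857.93 = 106108.66
Supplier B (EXW):
CIF value = EXW price + inland to port + export clearance + origin terminal + freight + insurance = 67361.92 + 484.69 + 162.66 + 377.00 + 6567.15 + 249.48 = 75202.90
Import duty = 75202.90 × 21% = 15792.61
Buyer bears (B): 484.69 + 162.66 + 377.00 + 6567.15 + 249.48 + 816.41 + 301.21 + 2095.34 = 11053.94
Landed cost (B) = invoice 67361.92 + 11053.94 + duty 15792.61 = 94208.47
Difference = |106108.66 − 94208.47| = 11900.19

Supplier B is cheaper by CAD 11900.19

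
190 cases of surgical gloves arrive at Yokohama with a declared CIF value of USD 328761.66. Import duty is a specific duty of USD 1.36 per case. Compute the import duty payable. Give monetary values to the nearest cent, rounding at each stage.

Import duty = 190 × 1.36 = 258.40

Import duty: USD 258.40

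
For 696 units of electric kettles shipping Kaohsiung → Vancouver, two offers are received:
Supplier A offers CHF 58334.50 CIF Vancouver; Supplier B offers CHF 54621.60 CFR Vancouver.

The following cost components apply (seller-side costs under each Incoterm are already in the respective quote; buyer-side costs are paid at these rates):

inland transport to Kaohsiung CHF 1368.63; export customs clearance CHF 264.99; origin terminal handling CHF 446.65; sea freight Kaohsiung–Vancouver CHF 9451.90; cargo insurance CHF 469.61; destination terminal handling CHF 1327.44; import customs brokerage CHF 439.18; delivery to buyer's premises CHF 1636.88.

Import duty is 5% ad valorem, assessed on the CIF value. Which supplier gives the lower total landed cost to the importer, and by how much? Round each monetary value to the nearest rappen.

Supplier B is cheaper by CHF 3405.46

Supplier A (CIF):
The CIF price already equals the CIF value: 58334.50
Import duty = 58334.50 × 5% = 2916.73
Buyer bears (A): 1327.44 + 439.18 + 1636.88 = 3403.50
Landed cost (A) = invoice 58334.50 + 3403.50 + duty 2916.73 = 64654.73
Supplier B (CFR):
CIF value = CFR price + insurance = 54621.60 + 469.61 = 55091.21
Import duty = 55091.21 × 5% = 2754.56
Buyer bears (B): 469.61 + 1327.44 + 439.18 + 1636.88 = 3873.11
Landed cost (B) = invoice 54621.60 + 3873.11 + duty 2754.56 = 61249.27
Difference = |64654.73 − 61249.27| = 3405.46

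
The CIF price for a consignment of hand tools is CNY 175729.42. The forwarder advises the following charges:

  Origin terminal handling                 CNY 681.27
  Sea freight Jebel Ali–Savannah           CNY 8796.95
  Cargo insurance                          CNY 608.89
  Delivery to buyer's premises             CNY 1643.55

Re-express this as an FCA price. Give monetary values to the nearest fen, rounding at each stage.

Not relevant to the conversion: delivery — on the buyer under both terms; not part of either seller's price.
From CIF to FCA, the seller no longer bears: origin terminal, freight, insurance.
FCA price = 175729.42 − 681.27 − 8796.95 − 608.89 = 165642.31

FCA price: CNY 165642.31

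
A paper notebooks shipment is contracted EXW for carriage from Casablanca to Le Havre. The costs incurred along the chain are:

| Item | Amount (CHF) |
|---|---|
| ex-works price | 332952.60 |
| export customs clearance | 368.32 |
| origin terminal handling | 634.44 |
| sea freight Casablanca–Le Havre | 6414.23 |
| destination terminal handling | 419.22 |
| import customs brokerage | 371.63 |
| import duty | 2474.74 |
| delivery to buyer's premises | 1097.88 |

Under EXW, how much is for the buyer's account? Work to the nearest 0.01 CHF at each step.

Buyer's account: CHF 11780.46

EXW: the seller makes goods available at their premises; the buyer bears all onward costs.
Seller's account: goods 332952.60 = 332952.60
Buyer's account: export clearance 368.32 + origin terminal 634.44 + freight 6414.23 + destination terminal 419.22 + brokerage 371.63 + duty 2474.74 + delivery 1097.88 = 11780.46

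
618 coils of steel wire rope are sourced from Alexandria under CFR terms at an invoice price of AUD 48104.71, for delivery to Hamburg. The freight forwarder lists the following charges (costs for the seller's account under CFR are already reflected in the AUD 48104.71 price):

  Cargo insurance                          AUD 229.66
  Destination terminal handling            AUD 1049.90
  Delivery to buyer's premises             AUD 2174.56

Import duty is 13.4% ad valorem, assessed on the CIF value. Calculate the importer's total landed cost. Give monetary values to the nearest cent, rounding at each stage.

CFR: the seller pays costs through ocean freight to the destination port, but not insurance.
CIF value = CFR price + insurance = 48104.71 + 229.66 = 48334.37
Import duty = 48334.37 × 13.4% = 6476.81
Buyer bears: insurance 229.66 + destination terminal 1049.90 + delivery 2174.56 + duty 6476.81 = 9930.93
Landed cost = invoice 48104.71 + 9930.93 = 58035.64

Total landed cost: AUD 58035.64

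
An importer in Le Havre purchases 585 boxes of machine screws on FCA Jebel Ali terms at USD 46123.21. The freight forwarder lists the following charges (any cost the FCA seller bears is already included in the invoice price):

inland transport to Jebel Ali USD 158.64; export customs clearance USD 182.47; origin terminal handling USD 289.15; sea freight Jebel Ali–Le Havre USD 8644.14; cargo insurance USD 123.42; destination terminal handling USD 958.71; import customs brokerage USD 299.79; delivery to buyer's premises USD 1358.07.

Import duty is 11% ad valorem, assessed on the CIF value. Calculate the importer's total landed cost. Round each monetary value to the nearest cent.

FCA: the seller delivers export-cleared goods to the carrier; the buyer bears costs from that point.
Already in the invoice (seller's account under FCA): inland to port, export clearance — exclude.
CIF value = FCA price + origin terminal + freight + insurance = 46123.21 + 289.15 + 8644.14 + 123.42 = 55179.92
Import duty = 55179.92 × 11% = 6069.79
Buyer bears: origin terminal 289.15 + freight 8644.14 + insurance 123.42 + destination terminal 958.71 + brokerage 299.79 + delivery 1358.07 + duty 6069.79 = 17743.07
Landed cost = invoice 46123.21 + 17743.07 = 63866.28

Total landed cost: USD 63866.28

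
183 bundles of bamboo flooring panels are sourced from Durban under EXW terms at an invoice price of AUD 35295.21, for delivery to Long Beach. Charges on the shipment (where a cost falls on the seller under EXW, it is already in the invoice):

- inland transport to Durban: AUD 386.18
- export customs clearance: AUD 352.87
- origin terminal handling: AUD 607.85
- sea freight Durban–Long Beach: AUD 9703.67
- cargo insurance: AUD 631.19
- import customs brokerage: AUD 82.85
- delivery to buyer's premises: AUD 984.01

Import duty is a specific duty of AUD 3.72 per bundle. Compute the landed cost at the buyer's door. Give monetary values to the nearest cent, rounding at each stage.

EXW: the seller makes goods available at their premises; the buyer bears all onward costs.
CIF value = EXW price + inland to port + export clearance + origin terminal + freight + insurance = 35295.21 + 386.18 + 352.87 + 607.85 + 9703.67 + 631.19 = 46976.97
Import duty = 183 × 3.72 = 680.76
Buyer bears: inland to port 386.18 + export clearance 352.87 + origin terminal 607.85 + freight 9703.67 + insurance 631.19 + brokerage 82.85 + delivery 984.01 + duty 680.76 = 13429.38
Landed cost = invoice 35295.21 + 13429.38 = 48724.59

Total landed cost: AUD 48724.59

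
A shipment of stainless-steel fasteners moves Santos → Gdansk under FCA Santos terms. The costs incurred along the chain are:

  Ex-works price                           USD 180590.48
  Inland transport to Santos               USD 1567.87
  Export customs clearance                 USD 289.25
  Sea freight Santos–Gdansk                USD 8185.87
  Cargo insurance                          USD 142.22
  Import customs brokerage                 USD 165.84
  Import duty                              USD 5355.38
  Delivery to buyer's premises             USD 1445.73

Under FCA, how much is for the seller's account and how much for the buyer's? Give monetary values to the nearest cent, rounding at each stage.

FCA: the seller delivers export-cleared goods to the carrier; the buyer bears costs from that point.
Seller's account: goods 180590.48 + inland to port 1567.87 + export clearance 289.25 = 182447.60
Buyer's account: freight 8185.87 + insurance 142.22 + brokerage 165.84 + duty 5355.38 + delivery 1445.73 = 15295.04

Seller: USD 182447.60; buyer: USD 15295.04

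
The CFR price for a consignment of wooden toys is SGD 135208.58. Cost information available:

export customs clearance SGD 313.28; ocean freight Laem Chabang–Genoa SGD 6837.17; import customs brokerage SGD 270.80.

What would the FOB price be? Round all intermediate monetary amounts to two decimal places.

FOB price: SGD 128371.41

Not relevant to the conversion: export clearance — on the seller under both CFR and FOB; already in the CFR price and stays in the FOB price. brokerage — on the buyer under both terms; not part of either seller's price.
From CFR to FOB, the seller no longer bears: freight.
FOB price = 135208.58 − 6837.17 = 128371.41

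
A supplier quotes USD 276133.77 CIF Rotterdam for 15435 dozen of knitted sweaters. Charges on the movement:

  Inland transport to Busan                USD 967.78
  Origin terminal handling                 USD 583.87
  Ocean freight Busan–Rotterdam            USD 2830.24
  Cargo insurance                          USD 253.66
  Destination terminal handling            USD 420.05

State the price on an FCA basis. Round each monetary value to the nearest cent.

Not relevant to the conversion: inland to port — on the seller under both CIF and FCA; already in the CIF price and stays in the FCA price. destination terminal — on the buyer under both terms; not part of either seller's price.
From CIF to FCA, the seller no longer bears: origin terminal, freight, insurance.
FCA price = 276133.77 − 583.87 − 2830.24 − 253.66 = 272466.00

FCA price: USD 272466.00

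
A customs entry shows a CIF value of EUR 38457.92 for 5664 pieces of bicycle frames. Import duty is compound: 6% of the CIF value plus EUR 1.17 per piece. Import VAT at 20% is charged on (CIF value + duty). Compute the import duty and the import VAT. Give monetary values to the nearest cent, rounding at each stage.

Import duty: EUR 8934.36; import VAT: EUR 9478.46

Ad valorem component: 38457.92 × 6% = 2307.48
Specific component: 5664 × 1.17 = 6626.88
Import duty = 2307.48 + 6626.88 = 8934.36
VAT base = CIF + duty = 38457.92 + 8934.36 = 47392.28
Import VAT = 47392.28 × 20% = 9478.46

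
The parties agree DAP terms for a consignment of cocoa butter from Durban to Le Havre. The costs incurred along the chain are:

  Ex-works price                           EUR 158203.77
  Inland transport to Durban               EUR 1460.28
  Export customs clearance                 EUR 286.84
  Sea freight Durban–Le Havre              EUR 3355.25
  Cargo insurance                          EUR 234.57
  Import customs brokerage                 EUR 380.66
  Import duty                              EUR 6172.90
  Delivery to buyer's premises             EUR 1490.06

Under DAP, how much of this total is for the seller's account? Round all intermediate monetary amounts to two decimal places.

DAP: the seller bears all costs to the named destination except import duty and clearance.
Seller's account: goods 158203.77 + inland to port 1460.28 + export clearance 286.84 + freight 3355.25 + insurance 234.57 + delivery 1490.06 = 165030.77
Buyer's account: brokerage 380.66 + duty 6172.90 = 6553.56

Seller's account: EUR 165030.77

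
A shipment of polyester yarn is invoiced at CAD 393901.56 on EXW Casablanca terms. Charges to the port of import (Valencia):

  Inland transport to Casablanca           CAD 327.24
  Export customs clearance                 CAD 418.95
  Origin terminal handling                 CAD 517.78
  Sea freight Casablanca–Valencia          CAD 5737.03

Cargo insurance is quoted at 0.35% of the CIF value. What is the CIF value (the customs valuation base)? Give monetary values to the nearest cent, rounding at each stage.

Let C be the CIF value. C = EXW price + pre-shipment costs + freight + 0.35% × C
C − 0.35% × C = 393901.56 + 327.24 + 418.95 + 517.78 + 5737.03
0.9965 × C = 400902.56
C = 400902.56 / 0.9965 = 402310.65
Insurance premium = 0.35% × 402310.65 = 1408.09

CIF value: CAD 402310.65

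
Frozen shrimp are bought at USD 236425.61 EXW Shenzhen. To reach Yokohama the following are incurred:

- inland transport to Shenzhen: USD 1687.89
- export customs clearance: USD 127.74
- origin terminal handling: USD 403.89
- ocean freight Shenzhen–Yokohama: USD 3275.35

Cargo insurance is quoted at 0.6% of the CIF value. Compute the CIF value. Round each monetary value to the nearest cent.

CIF value: USD 243380.76

Let C be the CIF value. C = EXW price + pre-shipment costs + freight + 0.6% × C
C − 0.6% × C = 236425.61 + 1687.89 + 127.74 + 403.89 + 3275.35
0.994 × C = 241920.48
C = 241920.48 / 0.994 = 243380.76
Insurance premium = 0.6% × 243380.76 = 1460.28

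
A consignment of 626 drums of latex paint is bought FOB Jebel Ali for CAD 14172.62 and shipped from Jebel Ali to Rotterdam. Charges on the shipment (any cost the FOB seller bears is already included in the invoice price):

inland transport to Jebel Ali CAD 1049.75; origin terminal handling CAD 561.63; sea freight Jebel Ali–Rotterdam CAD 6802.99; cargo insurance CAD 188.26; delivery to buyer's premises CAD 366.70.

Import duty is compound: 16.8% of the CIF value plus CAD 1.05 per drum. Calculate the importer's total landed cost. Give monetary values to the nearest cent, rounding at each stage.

Total landed cost: CAD 25743.40

FOB: the seller bears costs until goods are on board at the origin port; the buyer bears freight, insurance and all costs thereafter.
Already in the invoice (seller's account under FOB): inland to port, origin terminal — exclude.
CIF value = FOB price + freight + insurance = 14172.62 + 6802.99 + 188.26 = 21163.87
Ad valorem component: 21163.87 × 16.8% = 3555.53
Specific component: 626 × 1.05 = 657.30
Import duty = 3555.53 + 657.30 = 4212.83
Buyer bears: freight 6802.99 + insurance 188.26 + delivery 366.70 + duty 4212.83 = 11570.78
Landed cost = invoice 14172.62 + 11570.78 = 25743.40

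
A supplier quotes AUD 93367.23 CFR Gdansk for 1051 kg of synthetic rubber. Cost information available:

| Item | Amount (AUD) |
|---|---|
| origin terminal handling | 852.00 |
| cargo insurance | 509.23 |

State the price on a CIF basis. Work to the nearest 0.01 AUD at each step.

Not relevant to the conversion: origin terminal — on the seller under both CFR and CIF; already in the CFR price and stays in the CIF price.
From CFR to CIF, the seller additionally bears: insurance.
CIF price = 93367.23 + 509.23 = 93876.46

CIF price: AUD 93876.46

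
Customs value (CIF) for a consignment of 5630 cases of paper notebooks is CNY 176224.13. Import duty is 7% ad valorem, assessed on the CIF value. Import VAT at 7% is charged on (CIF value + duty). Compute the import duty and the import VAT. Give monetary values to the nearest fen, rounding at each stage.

Import duty: CNY 12335.69; import VAT: CNY 13199.19

Import duty = 176224.13 × 7% = 12335.69
VAT base = CIF + duty = 176224.13 + 12335.69 = 188559.82
Import VAT = 188559.82 × 7% = 13199.19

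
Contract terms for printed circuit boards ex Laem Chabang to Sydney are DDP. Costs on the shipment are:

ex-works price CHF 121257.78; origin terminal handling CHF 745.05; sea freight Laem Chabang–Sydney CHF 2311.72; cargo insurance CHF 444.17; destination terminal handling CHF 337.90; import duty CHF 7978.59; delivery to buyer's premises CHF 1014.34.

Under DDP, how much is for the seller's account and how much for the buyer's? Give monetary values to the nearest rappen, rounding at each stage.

DDP: the seller bears all costs including import duty.
Seller's account: goods 121257.78 + origin terminal 745.05 + freight 2311.72 + insurance 444.17 + destination terminal 337.90 + duty 7978.59 + delivery 1014.34 = 134089.55
Buyer's account: 0.00

Seller: CHF 134089.55; buyer: CHF 0.00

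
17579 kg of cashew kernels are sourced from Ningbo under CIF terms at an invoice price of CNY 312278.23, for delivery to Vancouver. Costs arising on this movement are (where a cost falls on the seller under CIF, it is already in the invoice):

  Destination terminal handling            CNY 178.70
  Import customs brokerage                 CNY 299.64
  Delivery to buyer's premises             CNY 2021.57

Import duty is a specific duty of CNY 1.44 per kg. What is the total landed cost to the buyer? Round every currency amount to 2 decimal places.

Total landed cost: CNY 340091.90

CIF: the seller pays costs through ocean freight and marine insurance to the destination port.
The CIF price already equals the CIF value: 312278.23
Import duty = 17579 × 1.44 = 25313.76
Buyer bears: destination terminal 178.70 + brokerage 299.64 + delivery 2021.57 + duty 25313.76 = 27813.67
Landed cost = invoice 312278.23 + 27813.67 = 340091.90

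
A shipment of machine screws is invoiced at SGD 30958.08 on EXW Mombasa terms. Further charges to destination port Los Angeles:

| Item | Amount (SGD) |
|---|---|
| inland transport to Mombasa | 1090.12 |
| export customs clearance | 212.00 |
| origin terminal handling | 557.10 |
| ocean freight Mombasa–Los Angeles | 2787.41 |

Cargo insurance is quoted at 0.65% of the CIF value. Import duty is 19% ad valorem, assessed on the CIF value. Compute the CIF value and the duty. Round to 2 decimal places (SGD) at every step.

CIF value: SGD 35837.65; import duty: SGD 6809.15

Let C be the CIF value. C = EXW price + pre-shipment costs + freight + 0.65% × C
C − 0.65% × C = 30958.08 + 1090.12 + 212.00 + 557.10 + 2787.41
0.9935 × C = 35604.71
C = 35604.71 / 0.9935 = 35837.65
Insurance premium = 0.65% × 35837.65 = 232.94
Import duty = 35837.65 × 19% = 6809.15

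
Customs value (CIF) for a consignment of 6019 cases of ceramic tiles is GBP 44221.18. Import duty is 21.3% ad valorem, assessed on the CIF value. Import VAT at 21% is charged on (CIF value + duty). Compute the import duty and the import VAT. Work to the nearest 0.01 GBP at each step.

Import duty: GBP 9419.11; import VAT: GBP 11264.46

Import duty = 44221.18 × 21.3% = 9419.11
VAT base = CIF + duty = 44221.18 + 9419.11 = 53640.29
Import VAT = 53640.29 × 21% = 11264.46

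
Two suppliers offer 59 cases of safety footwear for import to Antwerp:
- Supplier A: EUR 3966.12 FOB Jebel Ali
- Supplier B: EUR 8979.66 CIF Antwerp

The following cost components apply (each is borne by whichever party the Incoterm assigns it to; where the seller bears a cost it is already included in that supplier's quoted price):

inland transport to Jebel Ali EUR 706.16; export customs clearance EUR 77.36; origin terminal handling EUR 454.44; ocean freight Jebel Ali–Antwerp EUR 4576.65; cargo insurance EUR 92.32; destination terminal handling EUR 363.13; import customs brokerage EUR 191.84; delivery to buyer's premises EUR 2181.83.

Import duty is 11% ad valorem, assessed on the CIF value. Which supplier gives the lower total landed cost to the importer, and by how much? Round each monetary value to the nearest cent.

Supplier A (FOB):
CIF value = FOB price + freight + insurance = 3966.12 + 4576.65 + 92.32 = 8635.09
Import duty = 8635.09 × 11% = 949.86
Buyer bears (A): 4576.65 + 92.32 + 363.13 + 191.84 + 2181.83 = 7405.77
Landed cost (A) = invoice 3966.12 + 7405.77 + duty 949.86 = 12321.75
Supplier B (CIF):
The CIF price already equals the CIF value: 8979.66
Import duty = 8979.66 × 11% = 987.76
Buyer bears (B): 363.13 + 191.84 + 2181.83 = 2736.80
Landed cost (B) = invoice 8979.66 + 2736.80 + duty 987.76 = 12704.22
Difference = |12321.75 − 12704.22| = 382.47

Supplier A is cheaper by EUR 382.47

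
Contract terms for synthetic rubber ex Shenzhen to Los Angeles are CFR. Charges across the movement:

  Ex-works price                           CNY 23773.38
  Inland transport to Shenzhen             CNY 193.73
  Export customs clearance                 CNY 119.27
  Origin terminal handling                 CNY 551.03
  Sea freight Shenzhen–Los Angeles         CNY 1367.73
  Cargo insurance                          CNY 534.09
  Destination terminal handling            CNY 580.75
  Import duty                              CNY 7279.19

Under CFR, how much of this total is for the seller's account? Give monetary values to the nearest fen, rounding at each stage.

CFR: the seller pays costs through ocean freight to the destination port, but not insurance.
Seller's account: goods 23773.38 + inland to port 193.73 + export clearance 119.27 + origin terminal 551.03 + freight 1367.73 = 26005.14
Buyer's account: insurance 534.09 + destination terminal 580.75 + duty 7279.19 = 8394.03

Seller's account: CNY 26005.14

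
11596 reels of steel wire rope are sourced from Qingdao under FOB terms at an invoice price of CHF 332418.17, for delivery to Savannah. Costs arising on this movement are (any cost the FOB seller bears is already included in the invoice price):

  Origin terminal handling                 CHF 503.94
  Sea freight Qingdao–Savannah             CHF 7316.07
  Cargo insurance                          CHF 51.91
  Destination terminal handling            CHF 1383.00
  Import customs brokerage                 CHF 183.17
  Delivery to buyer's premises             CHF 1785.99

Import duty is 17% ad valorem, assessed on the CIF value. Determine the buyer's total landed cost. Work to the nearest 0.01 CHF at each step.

Total landed cost: CHF 400901.96

FOB: the seller bears costs until goods are on board at the origin port; the buyer bears freight, insurance and all costs thereafter.
Already in the invoice (seller's account under FOB): origin terminal — exclude.
CIF value = FOB price + freight + insurance = 332418.17 + 7316.07 + 51.91 = 339786.15
Import duty = 339786.15 × 17% = 57763.65
Buyer bears: freight 7316.07 + insurance 51.91 + destination terminal 1383.00 + brokerage 183.17 + delivery 1785.99 + duty 57763.65 = 68483.79
Landed cost = invoice 332418.17 + 68483.79 = 400901.96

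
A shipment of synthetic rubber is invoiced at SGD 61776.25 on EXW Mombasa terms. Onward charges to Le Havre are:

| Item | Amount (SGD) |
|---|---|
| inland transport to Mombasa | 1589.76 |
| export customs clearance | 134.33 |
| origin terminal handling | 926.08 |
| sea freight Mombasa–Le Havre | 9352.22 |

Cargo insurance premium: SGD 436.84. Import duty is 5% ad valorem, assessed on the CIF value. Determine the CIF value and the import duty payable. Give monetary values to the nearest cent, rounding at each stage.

CIF value: SGD 74215.48; import duty: SGD 3710.77

CIF = EXW price + pre-shipment costs + freight + insurance
CIF = 61776.25 + 1589.76 + 134.33 + 926.08 + 9352.22 + 436.84 = 74215.48
Import duty = 74215.48 × 5% = 3710.77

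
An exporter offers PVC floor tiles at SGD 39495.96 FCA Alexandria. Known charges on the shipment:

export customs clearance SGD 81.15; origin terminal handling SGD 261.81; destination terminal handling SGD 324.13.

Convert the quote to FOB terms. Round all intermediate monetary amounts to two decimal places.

Not relevant to the conversion: export clearance — on the seller under both FCA and FOB; already in the FCA price and stays in the FOB price. destination terminal — on the buyer under both terms; not part of either seller's price.
From FCA to FOB, the seller additionally bears: origin terminal.
FOB price = 39495.96 + 261.81 = 39757.77

FOB price: SGD 39757.77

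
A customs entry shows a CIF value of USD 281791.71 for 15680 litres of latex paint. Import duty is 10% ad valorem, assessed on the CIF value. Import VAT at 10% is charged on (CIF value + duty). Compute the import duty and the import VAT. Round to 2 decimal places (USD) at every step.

Import duty: USD 28179.17; import VAT: USD 30997.09

Import duty = 281791.71 × 10% = 28179.17
VAT base = CIF + duty = 281791.71 + 28179.17 = 309970.88
Import VAT = 309970.88 × 10% = 30997.09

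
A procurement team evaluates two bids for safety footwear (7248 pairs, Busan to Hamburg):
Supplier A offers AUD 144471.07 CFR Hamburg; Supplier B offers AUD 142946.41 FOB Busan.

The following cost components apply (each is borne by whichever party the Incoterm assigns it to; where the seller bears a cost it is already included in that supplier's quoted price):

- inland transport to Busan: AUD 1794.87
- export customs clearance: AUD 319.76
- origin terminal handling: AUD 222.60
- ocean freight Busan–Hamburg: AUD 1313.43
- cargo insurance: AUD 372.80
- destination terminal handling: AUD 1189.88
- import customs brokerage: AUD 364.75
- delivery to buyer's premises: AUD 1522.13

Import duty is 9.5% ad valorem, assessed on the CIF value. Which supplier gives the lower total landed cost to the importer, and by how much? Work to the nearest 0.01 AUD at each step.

Supplier A (CFR):
CIF value = CFR price + insurance = 144471.07 + 372.80 = 144843.87
Import duty = 144843.87 × 9.5% = 13760.17
Buyer bears (A): 372.80 + 1189.88 + 364.75 + 1522.13 = 3449.56
Landed cost (A) = invoice 144471.07 + 3449.56 + duty 13760.17 = 161680.80
Supplier B (FOB):
CIF value = FOB price + freight + insurance = 142946.41 + 1313.43 + 372.80 = 144632.64
Import duty = 144632.64 × 9.5% = 13740.10
Buyer bears (B): 1313.43 + 372.80 + 1189.88 + 364.75 + 1522.13 = 4762.99
Landed cost (B) = invoice 142946.41 + 4762.99 + duty 13740.10 = 161449.50
Difference = |161680.80 − 161449.50| = 231.30

Supplier B is cheaper by AUD 231.30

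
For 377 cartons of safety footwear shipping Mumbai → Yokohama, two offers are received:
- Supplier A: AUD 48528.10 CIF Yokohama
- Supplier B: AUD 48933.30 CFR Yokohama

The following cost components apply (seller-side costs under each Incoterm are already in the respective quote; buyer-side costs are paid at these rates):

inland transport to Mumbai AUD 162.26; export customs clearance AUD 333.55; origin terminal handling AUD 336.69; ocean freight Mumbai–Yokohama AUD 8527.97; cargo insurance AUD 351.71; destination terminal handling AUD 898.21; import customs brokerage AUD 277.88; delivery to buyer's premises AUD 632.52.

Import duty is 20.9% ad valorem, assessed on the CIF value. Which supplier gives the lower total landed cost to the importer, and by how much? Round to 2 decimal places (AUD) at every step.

Supplier A is cheaper by AUD 915.11

Supplier A (CIF):
The CIF price already equals the CIF value: 48528.10
Import duty = 48528.10 × 20.9% = 10142.37
Buyer bears (A): 898.21 + 277.88 + 632.52 = 1808.61
Landed cost (A) = invoice 48528.10 + 1808.61 + duty 10142.37 = 60479.08
Supplier B (CFR):
CIF value = CFR price + insurance = 48933.30 + 351.71 = 49285.01
Import duty = 49285.01 × 20.9% = 10300.57
Buyer bears (B): 351.71 + 898.21 + 277.88 + 632.52 = 2160.32
Landed cost (B) = invoice 48933.30 + 2160.32 + duty 10300.57 = 61394.19
Difference = |60479.08 − 61394.19| = 915.11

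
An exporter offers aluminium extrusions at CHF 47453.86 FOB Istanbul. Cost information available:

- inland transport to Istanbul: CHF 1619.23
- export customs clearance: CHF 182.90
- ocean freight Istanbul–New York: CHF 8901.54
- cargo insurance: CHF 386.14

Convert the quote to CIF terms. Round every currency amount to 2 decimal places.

CIF price: CHF 56741.54

Not relevant to the conversion: inland to port, export clearance — on the seller under both FOB and CIF; already in the FOB price and stays in the CIF price.
From FOB to CIF, the seller additionally bears: freight, insurance.
CIF price = 47453.86 + 8901.54 + 386.14 = 56741.54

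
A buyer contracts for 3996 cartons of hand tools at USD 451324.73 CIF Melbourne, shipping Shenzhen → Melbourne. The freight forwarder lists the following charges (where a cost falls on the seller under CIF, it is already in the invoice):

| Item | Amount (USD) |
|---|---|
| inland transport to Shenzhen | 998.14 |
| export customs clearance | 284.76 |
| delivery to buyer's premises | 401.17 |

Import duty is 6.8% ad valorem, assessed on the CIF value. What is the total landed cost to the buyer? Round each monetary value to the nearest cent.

CIF: the seller pays costs through ocean freight and marine insurance to the destination port.
Already in the invoice (seller's account under CIF): inland to port, export clearance — exclude.
The CIF price already equals the CIF value: 451324.73
Import duty = 451324.73 × 6.8% = 30690.08
Buyer bears: delivery 401.17 + duty 30690.08 = 31091.25
Landed cost = invoice 451324.73 + 31091.25 = 482415.98

Total landed cost: USD 482415.98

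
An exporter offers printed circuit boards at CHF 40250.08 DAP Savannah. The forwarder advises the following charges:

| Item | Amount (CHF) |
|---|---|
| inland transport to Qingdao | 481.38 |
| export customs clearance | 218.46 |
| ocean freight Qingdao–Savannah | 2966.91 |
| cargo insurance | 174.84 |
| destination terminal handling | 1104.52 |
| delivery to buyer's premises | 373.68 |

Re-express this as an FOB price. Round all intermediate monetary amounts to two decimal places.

Not relevant to the conversion: export clearance, inland to port — on the seller under both DAP and FOB; already in the DAP price and stays in the FOB price.
From DAP to FOB, the seller no longer bears: freight, insurance, destination terminal, delivery.
FOB price = 40250.08 − 2966.91 − 174.84 − 1104.52 − 373.68 = 35630.13

FOB price: CHF 35630.13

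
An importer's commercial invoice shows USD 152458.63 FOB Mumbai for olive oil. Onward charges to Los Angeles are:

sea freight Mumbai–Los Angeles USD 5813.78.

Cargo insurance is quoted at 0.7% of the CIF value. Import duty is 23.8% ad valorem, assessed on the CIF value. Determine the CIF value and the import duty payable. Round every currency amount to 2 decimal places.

CIF value: USD 159388.13; import duty: USD 37934.37

Let C be the CIF value. C = FOB price + freight + 0.7% × C
C − 0.7% × C = 152458.63 + 5813.78
0.993 × C = 158272.41
C = 158272.41 / 0.993 = 159388.13
Insurance premium = 0.7% × 159388.13 = 1115.72
Import duty = 159388.13 × 23.8% = 37934.37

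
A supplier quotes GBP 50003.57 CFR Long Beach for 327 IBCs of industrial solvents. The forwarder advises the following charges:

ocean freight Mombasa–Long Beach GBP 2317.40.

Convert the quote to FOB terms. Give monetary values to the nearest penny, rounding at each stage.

From CFR to FOB, the seller no longer bears: freight.
FOB price = 50003.57 − 2317.40 = 47686.17

FOB price: GBP 47686.17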